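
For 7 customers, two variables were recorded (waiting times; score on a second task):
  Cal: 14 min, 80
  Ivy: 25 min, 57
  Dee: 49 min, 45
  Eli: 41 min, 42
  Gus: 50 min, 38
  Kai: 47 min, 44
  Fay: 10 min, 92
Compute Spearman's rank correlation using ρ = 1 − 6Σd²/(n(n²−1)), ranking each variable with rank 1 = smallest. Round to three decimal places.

Ranks of variable 1: 2, 3, 6, 4, 7, 5, 1
Ranks of variable 2: 6, 5, 4, 2, 1, 3, 7
d = r₁ − r₂: -4, -2, 2, 2, 6, 2, -6
d²: 16, 4, 4, 4, 36, 4, 36; Σd² = 104
ρ = 1 − 6·104/(7·48) = 1 − 624/336 = -0.857

-0.857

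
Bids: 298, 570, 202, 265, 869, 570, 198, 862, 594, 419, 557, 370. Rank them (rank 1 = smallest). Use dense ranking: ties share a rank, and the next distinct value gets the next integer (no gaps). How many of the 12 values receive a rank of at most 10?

11

Sorted (ascending): 198, 202, 265, 298, 370, 419, 557, 570, 570, 594, 862, 869
The 2 values of 570 share dense rank 8.
Remaining distinct values take the next consecutive integers.
Ranks ≤ 10: {1, 2, 3, 4, 5, 6, 7, 8, 8, 9, 10} → 11 values.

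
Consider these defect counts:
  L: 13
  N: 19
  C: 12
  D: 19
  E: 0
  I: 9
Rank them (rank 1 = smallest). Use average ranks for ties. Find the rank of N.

Sorted (ascending): 0, 9, 12, 13, 19, 19
The 2 values of 19 occupy positions 5–6 → average rank (5+6)/2 = 5.5.
N has value 19 → rank 5.5.

5.5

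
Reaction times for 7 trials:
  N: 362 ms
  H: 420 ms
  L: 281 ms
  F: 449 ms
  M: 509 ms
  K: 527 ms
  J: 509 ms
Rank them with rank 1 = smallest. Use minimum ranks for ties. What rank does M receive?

Sorted (ascending): 281, 362, 420, 449, 509, 509, 527
The 2 values of 509 occupy positions 5–6 → each gets rank 5.
M has value 509 ms → rank 5.

5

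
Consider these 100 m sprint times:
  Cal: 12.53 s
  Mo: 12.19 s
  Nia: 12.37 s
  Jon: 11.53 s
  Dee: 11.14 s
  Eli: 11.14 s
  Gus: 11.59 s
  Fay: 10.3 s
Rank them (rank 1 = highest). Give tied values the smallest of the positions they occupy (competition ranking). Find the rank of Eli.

6

Sorted (descending): 12.53, 12.37, 12.19, 11.59, 11.53, 11.14, 11.14, 10.3
The 2 values of 11.14 occupy positions 6–7 → each gets rank 6.
Eli has value 11.14 s → rank 6.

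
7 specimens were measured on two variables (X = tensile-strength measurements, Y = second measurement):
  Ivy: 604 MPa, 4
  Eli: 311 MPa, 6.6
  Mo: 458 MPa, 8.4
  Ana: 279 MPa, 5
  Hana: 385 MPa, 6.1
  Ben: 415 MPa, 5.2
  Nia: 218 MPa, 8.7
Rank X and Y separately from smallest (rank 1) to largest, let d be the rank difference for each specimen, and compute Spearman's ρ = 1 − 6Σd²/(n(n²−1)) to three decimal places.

-0.429

Ranks of variable 1: 7, 3, 6, 2, 4, 5, 1
Ranks of variable 2: 1, 5, 6, 2, 4, 3, 7
d = r₁ − r₂: 6, -2, 0, 0, 0, 2, -6
d²: 36, 4, 0, 0, 0, 4, 36; Σd² = 80
ρ = 1 − 6·80/(7·48) = 1 − 480/336 = -0.429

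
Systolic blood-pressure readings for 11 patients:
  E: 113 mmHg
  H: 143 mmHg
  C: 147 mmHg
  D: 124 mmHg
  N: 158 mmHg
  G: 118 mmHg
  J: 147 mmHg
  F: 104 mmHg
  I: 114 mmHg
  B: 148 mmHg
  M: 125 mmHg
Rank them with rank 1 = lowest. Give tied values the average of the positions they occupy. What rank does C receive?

8.5

Sorted (ascending): 104, 113, 114, 118, 124, 125, 143, 147, 147, 148, 158
The 2 values of 147 occupy positions 8–9 → average rank (8+9)/2 = 8.5.
C has value 147 mmHg → rank 8.5.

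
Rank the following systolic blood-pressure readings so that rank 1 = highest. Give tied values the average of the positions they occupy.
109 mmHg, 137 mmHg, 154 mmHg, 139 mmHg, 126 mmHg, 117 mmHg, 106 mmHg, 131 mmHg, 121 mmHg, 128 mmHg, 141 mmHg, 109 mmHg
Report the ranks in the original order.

Sorted (descending): 154, 141, 139, 137, 131, 128, 126, 121, 117, 109, 109, 106
The 2 values of 109 occupy positions 10–11 → average rank (10+11)/2 = 10.5.

10.5, 4, 1, 3, 7, 9, 12, 5, 8, 6, 2, 10.5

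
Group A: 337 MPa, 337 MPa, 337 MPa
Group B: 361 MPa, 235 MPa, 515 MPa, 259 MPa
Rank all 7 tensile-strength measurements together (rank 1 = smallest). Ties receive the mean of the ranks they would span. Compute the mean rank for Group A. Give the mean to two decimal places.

4.00

Sorted (ascending): 235, 259, 337, 337, 337, 361, 515
The 3 values of 337 occupy positions 3–5 → average rank 4.
Group A values → pooled ranks: 337→4, 337→4, 337→4
Mean rank = (4 + 4 + 4) / 3 = 4.00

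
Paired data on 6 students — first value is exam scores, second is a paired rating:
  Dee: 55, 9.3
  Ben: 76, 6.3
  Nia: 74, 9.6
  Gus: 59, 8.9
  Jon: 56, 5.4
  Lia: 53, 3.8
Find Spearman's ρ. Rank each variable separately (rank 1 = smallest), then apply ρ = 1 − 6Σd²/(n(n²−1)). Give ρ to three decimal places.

Ranks of variable 1: 2, 6, 5, 4, 3, 1
Ranks of variable 2: 5, 3, 6, 4, 2, 1
d = r₁ − r₂: -3, 3, -1, 0, 1, 0
d²: 9, 9, 1, 0, 1, 0; Σd² = 20
ρ = 1 − 6·20/(6·35) = 1 − 120/210 = 0.429

0.429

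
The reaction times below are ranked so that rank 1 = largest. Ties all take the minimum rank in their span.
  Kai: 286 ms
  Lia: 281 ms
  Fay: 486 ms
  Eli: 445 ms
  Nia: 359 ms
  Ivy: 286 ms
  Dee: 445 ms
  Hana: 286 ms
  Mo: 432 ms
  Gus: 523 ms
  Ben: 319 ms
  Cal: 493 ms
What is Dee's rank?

4

Sorted (descending): 523, 493, 486, 445, 445, 432, 359, 319, 286, 286, 286, 281
The 2 values of 445 occupy positions 4–5 → each gets rank 4.
The 3 values of 286 occupy positions 9–11 → each gets rank 9.
Dee has value 445 ms → rank 4.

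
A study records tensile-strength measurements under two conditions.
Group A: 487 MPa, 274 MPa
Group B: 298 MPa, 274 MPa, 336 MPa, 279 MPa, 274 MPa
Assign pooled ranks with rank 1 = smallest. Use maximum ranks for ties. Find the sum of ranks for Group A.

10

Sorted (ascending): 274, 274, 274, 279, 298, 336, 487
The 3 values of 274 occupy positions 1–3 → each gets rank 3.
Group A values → pooled ranks: 487→7, 274→3
Rank sum = 7 + 3 = 10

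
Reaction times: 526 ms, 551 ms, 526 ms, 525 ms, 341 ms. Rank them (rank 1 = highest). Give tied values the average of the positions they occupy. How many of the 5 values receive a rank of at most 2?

1

Sorted (descending): 551, 526, 526, 525, 341
The 2 values of 526 occupy positions 2–3 → average rank (2+3)/2 = 2.5.
Ranks ≤ 2: {1} → 1 value.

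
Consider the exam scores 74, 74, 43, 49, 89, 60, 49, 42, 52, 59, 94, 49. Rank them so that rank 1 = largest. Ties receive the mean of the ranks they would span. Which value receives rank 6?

Sorted (descending): 94, 89, 74, 74, 60, 59, 52, 49, 49, 49, 43, 42
The 2 values of 74 occupy positions 3–4 → average rank (3+4)/2 = 3.5.
The 3 values of 49 occupy positions 8–10 → average rank 9.
Rank 6 → value 59.

59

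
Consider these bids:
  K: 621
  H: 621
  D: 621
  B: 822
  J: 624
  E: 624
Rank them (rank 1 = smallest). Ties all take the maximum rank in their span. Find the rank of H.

Sorted (ascending): 621, 621, 621, 624, 624, 822
The 3 values of 621 occupy positions 1–3 → each gets rank 3.
The 2 values of 624 occupy positions 4–5 → each gets rank 5.
H has value 621 → rank 3.

3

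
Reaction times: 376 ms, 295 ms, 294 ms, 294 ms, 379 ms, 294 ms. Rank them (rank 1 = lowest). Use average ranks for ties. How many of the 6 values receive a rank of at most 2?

Sorted (ascending): 294, 294, 294, 295, 376, 379
The 3 values of 294 occupy positions 1–3 → average rank 2.
Ranks ≤ 2: {2, 2, 2} → 3 values.

3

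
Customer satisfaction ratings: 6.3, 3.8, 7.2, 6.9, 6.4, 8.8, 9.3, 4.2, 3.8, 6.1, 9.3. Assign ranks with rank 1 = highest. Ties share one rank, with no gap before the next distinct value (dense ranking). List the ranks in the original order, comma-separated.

Sorted (descending): 9.3, 9.3, 8.8, 7.2, 6.9, 6.4, 6.3, 6.1, 4.2, 3.8, 3.8
The 2 values of 9.3 share dense rank 1.
The 2 values of 3.8 share dense rank 9.
Remaining distinct values take the next consecutive integers.

6, 9, 3, 4, 5, 2, 1, 8, 9, 7, 1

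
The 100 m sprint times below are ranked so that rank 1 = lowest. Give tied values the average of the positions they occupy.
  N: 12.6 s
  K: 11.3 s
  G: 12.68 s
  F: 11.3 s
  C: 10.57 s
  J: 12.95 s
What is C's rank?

Sorted (ascending): 10.57, 11.3, 11.3, 12.6, 12.68, 12.95
The 2 values of 11.3 occupy positions 2–3 → average rank (2+3)/2 = 2.5.
C has value 10.57 s → rank 1.

1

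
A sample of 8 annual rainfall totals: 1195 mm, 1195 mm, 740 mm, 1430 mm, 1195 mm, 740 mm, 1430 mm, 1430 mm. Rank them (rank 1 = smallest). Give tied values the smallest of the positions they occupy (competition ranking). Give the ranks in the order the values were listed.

Sorted (ascending): 740, 740, 1195, 1195, 1195, 1430, 1430, 1430
The 2 values of 740 occupy positions 1–2 → each gets rank 1.
The 3 values of 1195 occupy positions 3–5 → each gets rank 3.
The 3 values of 1430 occupy positions 6–8 → each gets rank 6.

3, 3, 1, 6, 3, 1, 6, 6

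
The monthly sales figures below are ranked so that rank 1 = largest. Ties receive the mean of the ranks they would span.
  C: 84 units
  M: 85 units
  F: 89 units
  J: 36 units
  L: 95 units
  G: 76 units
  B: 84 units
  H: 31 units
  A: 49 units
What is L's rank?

1

Sorted (descending): 95, 89, 85, 84, 84, 76, 49, 36, 31
The 2 values of 84 occupy positions 4–5 → average rank (4+5)/2 = 4.5.
L has value 95 units → rank 1.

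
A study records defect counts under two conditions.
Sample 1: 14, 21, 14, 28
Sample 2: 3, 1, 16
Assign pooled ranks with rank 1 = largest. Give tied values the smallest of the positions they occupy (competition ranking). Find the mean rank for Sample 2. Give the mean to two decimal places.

5.33

Sorted (descending): 28, 21, 16, 14, 14, 3, 1
The 2 values of 14 occupy positions 4–5 → each gets rank 4.
Sample 2 values → pooled ranks: 3→6, 1→7, 16→3
Mean rank = (6 + 7 + 3) / 3 = 5.33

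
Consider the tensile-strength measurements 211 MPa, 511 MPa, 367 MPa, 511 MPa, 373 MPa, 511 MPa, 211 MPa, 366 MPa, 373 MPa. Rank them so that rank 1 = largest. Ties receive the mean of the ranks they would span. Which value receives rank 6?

Sorted (descending): 511, 511, 511, 373, 373, 367, 366, 211, 211
The 3 values of 511 occupy positions 1–3 → average rank 2.
The 2 values of 373 occupy positions 4–5 → average rank (4+5)/2 = 4.5.
The 2 values of 211 occupy positions 8–9 → average rank (8+9)/2 = 8.5.
Rank 6 → value 367.

367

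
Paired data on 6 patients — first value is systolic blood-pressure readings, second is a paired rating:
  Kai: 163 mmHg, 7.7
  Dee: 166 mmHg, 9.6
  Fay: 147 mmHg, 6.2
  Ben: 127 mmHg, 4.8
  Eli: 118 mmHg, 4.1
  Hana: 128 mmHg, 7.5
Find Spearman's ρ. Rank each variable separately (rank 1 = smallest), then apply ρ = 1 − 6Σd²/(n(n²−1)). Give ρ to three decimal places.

0.943

Ranks of variable 1: 5, 6, 4, 2, 1, 3
Ranks of variable 2: 5, 6, 3, 2, 1, 4
d = r₁ − r₂: 0, 0, 1, 0, 0, -1
d²: 0, 0, 1, 0, 0, 1; Σd² = 2
ρ = 1 − 6·2/(6·35) = 1 − 12/210 = 0.943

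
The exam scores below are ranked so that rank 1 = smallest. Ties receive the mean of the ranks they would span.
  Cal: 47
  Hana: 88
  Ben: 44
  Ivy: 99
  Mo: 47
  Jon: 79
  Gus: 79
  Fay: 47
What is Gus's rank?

Sorted (ascending): 44, 47, 47, 47, 79, 79, 88, 99
The 3 values of 47 occupy positions 2–4 → average rank 3.
The 2 values of 79 occupy positions 5–6 → average rank (5+6)/2 = 5.5.
Gus has value 79 → rank 5.5.

5.5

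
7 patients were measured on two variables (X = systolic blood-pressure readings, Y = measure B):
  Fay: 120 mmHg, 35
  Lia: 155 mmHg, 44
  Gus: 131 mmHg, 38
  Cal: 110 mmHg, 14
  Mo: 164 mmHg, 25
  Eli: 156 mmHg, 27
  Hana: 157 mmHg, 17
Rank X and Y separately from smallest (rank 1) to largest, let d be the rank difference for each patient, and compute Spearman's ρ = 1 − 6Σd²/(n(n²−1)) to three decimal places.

Ranks of variable 1: 2, 4, 3, 1, 7, 5, 6
Ranks of variable 2: 5, 7, 6, 1, 3, 4, 2
d = r₁ − r₂: -3, -3, -3, 0, 4, 1, 4
d²: 9, 9, 9, 0, 16, 1, 16; Σd² = 60
ρ = 1 − 6·60/(7·48) = 1 − 360/336 = -0.071

-0.071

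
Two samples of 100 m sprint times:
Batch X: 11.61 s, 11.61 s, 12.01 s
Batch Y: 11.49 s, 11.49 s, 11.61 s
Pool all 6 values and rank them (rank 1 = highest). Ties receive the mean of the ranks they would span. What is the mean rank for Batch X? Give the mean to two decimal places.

2.33

Sorted (descending): 12.01, 11.61, 11.61, 11.61, 11.49, 11.49
The 3 values of 11.61 occupy positions 2–4 → average rank 3.
The 2 values of 11.49 occupy positions 5–6 → average rank (5+6)/2 = 5.5.
Batch X values → pooled ranks: 11.61→3, 11.61→3, 12.01→1
Mean rank = (3 + 3 + 1) / 3 = 2.33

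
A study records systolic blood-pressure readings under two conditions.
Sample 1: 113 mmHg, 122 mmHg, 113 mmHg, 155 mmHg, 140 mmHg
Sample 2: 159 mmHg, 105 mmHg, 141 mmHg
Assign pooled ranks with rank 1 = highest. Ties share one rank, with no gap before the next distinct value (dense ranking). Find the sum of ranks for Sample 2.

Sorted (descending): 159, 155, 141, 140, 122, 113, 113, 105
The 2 values of 113 share dense rank 6.
Remaining distinct values take the next consecutive integers.
Sample 2 values → pooled ranks: 159→1, 105→7, 141→3
Rank sum = 1 + 7 + 3 = 11

11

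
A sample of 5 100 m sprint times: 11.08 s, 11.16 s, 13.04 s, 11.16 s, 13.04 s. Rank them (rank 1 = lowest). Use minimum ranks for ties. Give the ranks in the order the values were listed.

Sorted (ascending): 11.08, 11.16, 11.16, 13.04, 13.04
The 2 values of 11.16 occupy positions 2–3 → each gets rank 2.
The 2 values of 13.04 occupy positions 4–5 → each gets rank 4.

1, 2, 4, 2, 4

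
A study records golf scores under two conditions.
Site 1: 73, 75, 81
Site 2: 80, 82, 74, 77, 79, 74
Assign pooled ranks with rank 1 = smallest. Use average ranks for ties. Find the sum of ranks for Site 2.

32

Sorted (ascending): 73, 74, 74, 75, 77, 79, 80, 81, 82
The 2 values of 74 occupy positions 2–3 → average rank (2+3)/2 = 2.5.
Site 2 values → pooled ranks: 80→7, 82→9, 74→2.5, 77→5, 79→6, 74→2.5
Rank sum = 7 + 9 + 2.5 + 5 + 6 + 2.5 = 32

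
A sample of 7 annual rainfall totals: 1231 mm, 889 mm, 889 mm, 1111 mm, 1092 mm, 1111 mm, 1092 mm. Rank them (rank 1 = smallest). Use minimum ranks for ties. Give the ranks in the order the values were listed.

Sorted (ascending): 889, 889, 1092, 1092, 1111, 1111, 1231
The 2 values of 889 occupy positions 1–2 → each gets rank 1.
The 2 values of 1092 occupy positions 3–4 → each gets rank 3.
The 2 values of 1111 occupy positions 5–6 → each gets rank 5.

7, 1, 1, 5, 3, 5, 3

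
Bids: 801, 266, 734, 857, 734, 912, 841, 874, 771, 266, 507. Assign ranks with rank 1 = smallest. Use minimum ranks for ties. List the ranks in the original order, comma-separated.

7, 1, 4, 9, 4, 11, 8, 10, 6, 1, 3

Sorted (ascending): 266, 266, 507, 734, 734, 771, 801, 841, 857, 874, 912
The 2 values of 266 occupy positions 1–2 → each gets rank 1.
The 2 values of 734 occupy positions 4–5 → each gets rank 4.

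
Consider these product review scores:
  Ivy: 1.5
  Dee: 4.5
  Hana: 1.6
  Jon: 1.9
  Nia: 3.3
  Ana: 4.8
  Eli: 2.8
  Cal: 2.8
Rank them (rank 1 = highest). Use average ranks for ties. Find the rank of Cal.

Sorted (descending): 4.8, 4.5, 3.3, 2.8, 2.8, 1.9, 1.6, 1.5
The 2 values of 2.8 occupy positions 4–5 → average rank (4+5)/2 = 4.5.
Cal has value 2.8 → rank 4.5.

4.5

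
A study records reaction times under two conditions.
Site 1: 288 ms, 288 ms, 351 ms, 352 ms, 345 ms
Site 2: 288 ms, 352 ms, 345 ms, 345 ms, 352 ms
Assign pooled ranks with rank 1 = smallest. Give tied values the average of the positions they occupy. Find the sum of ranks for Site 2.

Sorted (ascending): 288, 288, 288, 345, 345, 345, 351, 352, 352, 352
The 3 values of 288 occupy positions 1–3 → average rank 2.
The 3 values of 345 occupy positions 4–6 → average rank 5.
The 3 values of 352 occupy positions 8–10 → average rank 9.
Site 2 values → pooled ranks: 288→2, 352→9, 345→5, 345→5, 352→9
Rank sum = 2 + 9 + 5 + 5 + 9 = 30

30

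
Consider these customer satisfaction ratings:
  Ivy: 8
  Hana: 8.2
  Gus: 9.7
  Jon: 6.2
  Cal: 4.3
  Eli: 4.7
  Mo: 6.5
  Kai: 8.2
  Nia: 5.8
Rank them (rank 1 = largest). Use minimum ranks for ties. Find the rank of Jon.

Sorted (descending): 9.7, 8.2, 8.2, 8, 6.5, 6.2, 5.8, 4.7, 4.3
The 2 values of 8.2 occupy positions 2–3 → each gets rank 2.
Jon has value 6.2 → rank 6.

6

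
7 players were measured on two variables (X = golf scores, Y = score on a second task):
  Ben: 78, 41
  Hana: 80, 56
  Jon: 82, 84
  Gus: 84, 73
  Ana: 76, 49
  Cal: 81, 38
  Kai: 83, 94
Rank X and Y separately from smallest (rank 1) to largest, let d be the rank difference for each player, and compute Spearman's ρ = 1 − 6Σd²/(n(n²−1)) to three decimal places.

Ranks of variable 1: 2, 3, 5, 7, 1, 4, 6
Ranks of variable 2: 2, 4, 6, 5, 3, 1, 7
d = r₁ − r₂: 0, -1, -1, 2, -2, 3, -1
d²: 0, 1, 1, 4, 4, 9, 1; Σd² = 20
ρ = 1 − 6·20/(7·48) = 1 − 120/336 = 0.643

0.643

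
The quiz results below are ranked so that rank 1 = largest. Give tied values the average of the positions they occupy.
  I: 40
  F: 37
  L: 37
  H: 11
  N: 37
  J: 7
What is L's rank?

Sorted (descending): 40, 37, 37, 37, 11, 7
The 3 values of 37 occupy positions 2–4 → average rank 3.
L has value 37 → rank 3.

3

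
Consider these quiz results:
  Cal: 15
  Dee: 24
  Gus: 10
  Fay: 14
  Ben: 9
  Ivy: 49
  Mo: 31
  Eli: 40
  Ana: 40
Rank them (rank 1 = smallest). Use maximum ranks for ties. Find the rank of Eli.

8

Sorted (ascending): 9, 10, 14, 15, 24, 31, 40, 40, 49
The 2 values of 40 occupy positions 7–8 → each gets rank 8.
Eli has value 40 → rank 8.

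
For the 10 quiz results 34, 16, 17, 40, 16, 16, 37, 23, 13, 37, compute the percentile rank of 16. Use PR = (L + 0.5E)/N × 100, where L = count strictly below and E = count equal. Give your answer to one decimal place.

N = 10.
Strictly below 16: 1. Equal to 16: 3.
PR = (1 + 0.5·3)/10 × 100 = 25.0

25.0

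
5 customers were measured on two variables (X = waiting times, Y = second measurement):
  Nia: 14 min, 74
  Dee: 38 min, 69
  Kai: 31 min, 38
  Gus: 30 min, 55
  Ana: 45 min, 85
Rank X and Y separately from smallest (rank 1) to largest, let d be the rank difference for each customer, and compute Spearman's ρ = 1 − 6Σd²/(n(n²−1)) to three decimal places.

Ranks of variable 1: 1, 4, 3, 2, 5
Ranks of variable 2: 4, 3, 1, 2, 5
d = r₁ − r₂: -3, 1, 2, 0, 0
d²: 9, 1, 4, 0, 0; Σd² = 14
ρ = 1 − 6·14/(5·24) = 1 − 84/120 = 0.300

0.300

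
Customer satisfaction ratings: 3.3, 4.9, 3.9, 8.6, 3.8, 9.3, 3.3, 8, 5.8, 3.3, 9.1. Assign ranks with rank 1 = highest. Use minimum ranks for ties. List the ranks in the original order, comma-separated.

Sorted (descending): 9.3, 9.1, 8.6, 8, 5.8, 4.9, 3.9, 3.8, 3.3, 3.3, 3.3
The 3 values of 3.3 occupy positions 9–11 → each gets rank 9.

9, 6, 7, 3, 8, 1, 9, 4, 5, 9, 2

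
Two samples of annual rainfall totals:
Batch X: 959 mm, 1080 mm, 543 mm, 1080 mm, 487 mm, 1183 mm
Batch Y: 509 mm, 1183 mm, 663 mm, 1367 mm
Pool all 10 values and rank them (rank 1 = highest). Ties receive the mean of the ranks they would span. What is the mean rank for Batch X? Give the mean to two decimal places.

Sorted (descending): 1367, 1183, 1183, 1080, 1080, 959, 663, 543, 509, 487
The 2 values of 1183 occupy positions 2–3 → average rank (2+3)/2 = 2.5.
The 2 values of 1080 occupy positions 4–5 → average rank (4+5)/2 = 4.5.
Batch X values → pooled ranks: 959→6, 1080→4.5, 543→8, 1080→4.5, 487→10, 1183→2.5
Mean rank = (6 + 4.5 + 8 + 4.5 + 10 + 2.5) / 6 = 5.92

5.92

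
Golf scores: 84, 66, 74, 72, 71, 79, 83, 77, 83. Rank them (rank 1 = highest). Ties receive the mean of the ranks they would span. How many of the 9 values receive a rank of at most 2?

Sorted (descending): 84, 83, 83, 79, 77, 74, 72, 71, 66
The 2 values of 83 occupy positions 2–3 → average rank (2+3)/2 = 2.5.
Ranks ≤ 2: {1} → 1 value.

1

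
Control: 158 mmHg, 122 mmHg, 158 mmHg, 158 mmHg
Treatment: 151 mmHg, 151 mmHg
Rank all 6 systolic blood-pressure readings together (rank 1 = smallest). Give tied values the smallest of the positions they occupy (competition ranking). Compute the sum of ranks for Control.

13

Sorted (ascending): 122, 151, 151, 158, 158, 158
The 2 values of 151 occupy positions 2–3 → each gets rank 2.
The 3 values of 158 occupy positions 4–6 → each gets rank 4.
Control values → pooled ranks: 158→4, 122→1, 158→4, 158→4
Rank sum = 4 + 1 + 4 + 4 = 13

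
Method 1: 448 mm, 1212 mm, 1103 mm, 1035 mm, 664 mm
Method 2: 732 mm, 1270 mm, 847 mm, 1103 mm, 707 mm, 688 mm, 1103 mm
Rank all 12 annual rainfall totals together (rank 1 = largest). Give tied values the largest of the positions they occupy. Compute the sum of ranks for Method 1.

36

Sorted (descending): 1270, 1212, 1103, 1103, 1103, 1035, 847, 732, 707, 688, 664, 448
The 3 values of 1103 occupy positions 3–5 → each gets rank 5.
Method 1 values → pooled ranks: 448→12, 1212→2, 1103→5, 1035→6, 664→11
Rank sum = 12 + 2 + 5 + 6 + 11 = 36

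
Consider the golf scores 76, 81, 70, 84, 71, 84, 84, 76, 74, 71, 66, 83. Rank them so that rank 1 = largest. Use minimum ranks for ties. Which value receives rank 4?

83

Sorted (descending): 84, 84, 84, 83, 81, 76, 76, 74, 71, 71, 70, 66
The 3 values of 84 occupy positions 1–3 → each gets rank 1.
The 2 values of 76 occupy positions 6–7 → each gets rank 6.
The 2 values of 71 occupy positions 9–10 → each gets rank 9.
Rank 4 → value 83.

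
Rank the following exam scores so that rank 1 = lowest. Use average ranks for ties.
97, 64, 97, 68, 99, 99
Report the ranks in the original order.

Sorted (ascending): 64, 68, 97, 97, 99, 99
The 2 values of 97 occupy positions 3–4 → average rank (3+4)/2 = 3.5.
The 2 values of 99 occupy positions 5–6 → average rank (5+6)/2 = 5.5.

3.5, 1, 3.5, 2, 5.5, 5.5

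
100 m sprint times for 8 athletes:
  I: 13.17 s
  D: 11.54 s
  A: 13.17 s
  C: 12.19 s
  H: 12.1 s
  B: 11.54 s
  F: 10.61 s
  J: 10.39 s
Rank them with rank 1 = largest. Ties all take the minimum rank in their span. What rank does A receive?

Sorted (descending): 13.17, 13.17, 12.19, 12.1, 11.54, 11.54, 10.61, 10.39
The 2 values of 13.17 occupy positions 1–2 → each gets rank 1.
The 2 values of 11.54 occupy positions 5–6 → each gets rank 5.
A has value 13.17 s → rank 1.

1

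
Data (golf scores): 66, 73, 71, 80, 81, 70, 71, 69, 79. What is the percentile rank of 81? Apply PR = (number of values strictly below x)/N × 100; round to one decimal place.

88.9

N = 9.
Strictly below 81: 8. Equal to 81: 1.
PR = 8/9 × 100 = 88.9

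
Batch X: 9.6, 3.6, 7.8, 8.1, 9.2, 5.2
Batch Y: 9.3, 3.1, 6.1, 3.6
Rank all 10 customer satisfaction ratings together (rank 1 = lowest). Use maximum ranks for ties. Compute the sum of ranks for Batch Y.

18

Sorted (ascending): 3.1, 3.6, 3.6, 5.2, 6.1, 7.8, 8.1, 9.2, 9.3, 9.6
The 2 values of 3.6 occupy positions 2–3 → each gets rank 3.
Batch Y values → pooled ranks: 9.3→9, 3.1→1, 6.1→5, 3.6→3
Rank sum = 9 + 1 + 5 + 3 = 18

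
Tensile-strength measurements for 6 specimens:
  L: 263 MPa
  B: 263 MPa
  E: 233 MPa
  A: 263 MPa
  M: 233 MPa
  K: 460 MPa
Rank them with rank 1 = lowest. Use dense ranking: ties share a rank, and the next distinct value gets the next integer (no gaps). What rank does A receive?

Sorted (ascending): 233, 233, 263, 263, 263, 460
The 2 values of 233 share dense rank 1.
The 3 values of 263 share dense rank 2.
Remaining distinct values take the next consecutive integers.
A has value 263 MPa → rank 2.

2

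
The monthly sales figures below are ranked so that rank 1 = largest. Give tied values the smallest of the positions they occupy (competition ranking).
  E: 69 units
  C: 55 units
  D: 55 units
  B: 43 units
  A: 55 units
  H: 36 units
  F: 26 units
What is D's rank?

2

Sorted (descending): 69, 55, 55, 55, 43, 36, 26
The 3 values of 55 occupy positions 2–4 → each gets rank 2.
D has value 55 units → rank 2.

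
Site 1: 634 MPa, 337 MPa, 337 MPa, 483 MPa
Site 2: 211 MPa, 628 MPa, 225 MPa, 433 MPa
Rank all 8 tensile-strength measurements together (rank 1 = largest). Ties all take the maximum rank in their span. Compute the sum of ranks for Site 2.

21

Sorted (descending): 634, 628, 483, 433, 337, 337, 225, 211
The 2 values of 337 occupy positions 5–6 → each gets rank 6.
Site 2 values → pooled ranks: 211→8, 628→2, 225→7, 433→4
Rank sum = 8 + 2 + 7 + 4 = 21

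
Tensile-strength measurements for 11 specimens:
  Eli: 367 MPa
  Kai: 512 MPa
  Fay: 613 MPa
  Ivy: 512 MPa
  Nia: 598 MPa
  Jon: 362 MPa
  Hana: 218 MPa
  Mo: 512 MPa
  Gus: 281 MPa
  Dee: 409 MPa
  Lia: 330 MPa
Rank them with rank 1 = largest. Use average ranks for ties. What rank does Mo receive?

4

Sorted (descending): 613, 598, 512, 512, 512, 409, 367, 362, 330, 281, 218
The 3 values of 512 occupy positions 3–5 → average rank 4.
Mo has value 512 MPa → rank 4.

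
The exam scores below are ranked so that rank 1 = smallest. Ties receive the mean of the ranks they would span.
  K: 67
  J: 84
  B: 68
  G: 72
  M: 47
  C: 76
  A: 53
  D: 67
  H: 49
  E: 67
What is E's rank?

5

Sorted (ascending): 47, 49, 53, 67, 67, 67, 68, 72, 76, 84
The 3 values of 67 occupy positions 4–6 → average rank 5.
E has value 67 → rank 5.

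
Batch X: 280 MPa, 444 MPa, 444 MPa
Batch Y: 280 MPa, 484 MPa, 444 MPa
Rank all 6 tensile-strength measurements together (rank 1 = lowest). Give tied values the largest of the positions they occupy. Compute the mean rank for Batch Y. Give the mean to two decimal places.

4.33

Sorted (ascending): 280, 280, 444, 444, 444, 484
The 2 values of 280 occupy positions 1–2 → each gets rank 2.
The 3 values of 444 occupy positions 3–5 → each gets rank 5.
Batch Y values → pooled ranks: 280→2, 484→6, 444→5
Mean rank = (2 + 6 + 5) / 3 = 4.33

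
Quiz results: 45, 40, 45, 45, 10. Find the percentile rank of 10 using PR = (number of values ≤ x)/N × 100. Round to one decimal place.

20.0

N = 5.
Strictly below 10: 0. Equal to 10: 1.
PR = 1/5 × 100 = 20.0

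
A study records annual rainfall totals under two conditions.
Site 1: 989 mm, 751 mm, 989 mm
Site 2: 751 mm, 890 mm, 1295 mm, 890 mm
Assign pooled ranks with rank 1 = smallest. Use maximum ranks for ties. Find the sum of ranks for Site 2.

Sorted (ascending): 751, 751, 890, 890, 989, 989, 1295
The 2 values of 751 occupy positions 1–2 → each gets rank 2.
The 2 values of 890 occupy positions 3–4 → each gets rank 4.
The 2 values of 989 occupy positions 5–6 → each gets rank 6.
Site 2 values → pooled ranks: 751→2, 890→4, 1295→7, 890→4
Rank sum = 2 + 4 + 7 + 4 = 17

17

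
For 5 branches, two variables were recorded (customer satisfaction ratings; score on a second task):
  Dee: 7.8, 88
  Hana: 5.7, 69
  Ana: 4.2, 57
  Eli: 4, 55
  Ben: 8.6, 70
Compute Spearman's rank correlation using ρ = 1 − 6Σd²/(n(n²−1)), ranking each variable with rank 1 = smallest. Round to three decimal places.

Ranks of variable 1: 4, 3, 2, 1, 5
Ranks of variable 2: 5, 3, 2, 1, 4
d = r₁ − r₂: -1, 0, 0, 0, 1
d²: 1, 0, 0, 0, 1; Σd² = 2
ρ = 1 − 6·2/(5·24) = 1 − 12/120 = 0.900

0.900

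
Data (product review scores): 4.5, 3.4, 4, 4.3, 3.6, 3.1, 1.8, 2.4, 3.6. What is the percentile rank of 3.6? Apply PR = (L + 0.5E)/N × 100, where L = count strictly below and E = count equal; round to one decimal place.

N = 9.
Strictly below 3.6: 4. Equal to 3.6: 2.
PR = (4 + 0.5·2)/9 × 100 = 55.6

55.6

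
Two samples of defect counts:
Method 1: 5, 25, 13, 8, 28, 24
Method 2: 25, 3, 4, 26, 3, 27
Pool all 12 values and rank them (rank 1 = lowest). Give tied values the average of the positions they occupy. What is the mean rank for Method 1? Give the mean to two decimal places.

7.08

Sorted (ascending): 3, 3, 4, 5, 8, 13, 24, 25, 25, 26, 27, 28
The 2 values of 3 occupy positions 1–2 → average rank (1+2)/2 = 1.5.
The 2 values of 25 occupy positions 8–9 → average rank (8+9)/2 = 8.5.
Method 1 values → pooled ranks: 5→4, 25→8.5, 13→6, 8→5, 28→12, 24→7
Mean rank = (4 + 8.5 + 6 + 5 + 12 + 7) / 6 = 7.08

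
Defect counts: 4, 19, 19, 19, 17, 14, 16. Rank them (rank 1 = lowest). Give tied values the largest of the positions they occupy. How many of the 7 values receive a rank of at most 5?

4

Sorted (ascending): 4, 14, 16, 17, 19, 19, 19
The 3 values of 19 occupy positions 5–7 → each gets rank 7.
Ranks ≤ 5: {1, 2, 3, 4} → 4 values.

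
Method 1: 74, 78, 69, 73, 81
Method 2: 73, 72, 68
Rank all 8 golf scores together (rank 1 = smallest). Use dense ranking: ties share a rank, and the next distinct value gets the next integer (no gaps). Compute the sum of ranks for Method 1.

Sorted (ascending): 68, 69, 72, 73, 73, 74, 78, 81
The 2 values of 73 share dense rank 4.
Remaining distinct values take the next consecutive integers.
Method 1 values → pooled ranks: 74→5, 78→6, 69→2, 73→4, 81→7
Rank sum = 5 + 6 + 2 + 4 + 7 = 24

24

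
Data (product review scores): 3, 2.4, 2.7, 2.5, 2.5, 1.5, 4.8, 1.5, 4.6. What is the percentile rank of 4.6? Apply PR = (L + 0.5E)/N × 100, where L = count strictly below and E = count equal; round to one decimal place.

83.3

N = 9.
Strictly below 4.6: 7. Equal to 4.6: 1.
PR = (7 + 0.5·1)/9 × 100 = 83.3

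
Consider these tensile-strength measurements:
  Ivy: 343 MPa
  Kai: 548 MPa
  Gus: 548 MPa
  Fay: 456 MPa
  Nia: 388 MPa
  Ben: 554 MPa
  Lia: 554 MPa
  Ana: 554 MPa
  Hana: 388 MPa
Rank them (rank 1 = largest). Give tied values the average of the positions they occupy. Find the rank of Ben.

Sorted (descending): 554, 554, 554, 548, 548, 456, 388, 388, 343
The 3 values of 554 occupy positions 1–3 → average rank 2.
The 2 values of 548 occupy positions 4–5 → average rank (4+5)/2 = 4.5.
The 2 values of 388 occupy positions 7–8 → average rank (7+8)/2 = 7.5.
Ben has value 554 MPa → rank 2.

2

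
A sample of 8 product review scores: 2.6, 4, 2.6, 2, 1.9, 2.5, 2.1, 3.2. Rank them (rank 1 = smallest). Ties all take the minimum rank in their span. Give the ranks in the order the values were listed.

5, 8, 5, 2, 1, 4, 3, 7

Sorted (ascending): 1.9, 2, 2.1, 2.5, 2.6, 2.6, 3.2, 4
The 2 values of 2.6 occupy positions 5–6 → each gets rank 5.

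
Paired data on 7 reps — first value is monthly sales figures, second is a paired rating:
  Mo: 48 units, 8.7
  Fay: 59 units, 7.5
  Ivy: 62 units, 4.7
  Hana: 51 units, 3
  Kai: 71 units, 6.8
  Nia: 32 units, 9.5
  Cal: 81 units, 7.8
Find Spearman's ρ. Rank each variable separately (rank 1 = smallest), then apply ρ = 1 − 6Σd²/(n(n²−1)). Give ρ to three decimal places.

-0.393

Ranks of variable 1: 2, 4, 5, 3, 6, 1, 7
Ranks of variable 2: 6, 4, 2, 1, 3, 7, 5
d = r₁ − r₂: -4, 0, 3, 2, 3, -6, 2
d²: 16, 0, 9, 4, 9, 36, 4; Σd² = 78
ρ = 1 − 6·78/(7·48) = 1 − 468/336 = -0.393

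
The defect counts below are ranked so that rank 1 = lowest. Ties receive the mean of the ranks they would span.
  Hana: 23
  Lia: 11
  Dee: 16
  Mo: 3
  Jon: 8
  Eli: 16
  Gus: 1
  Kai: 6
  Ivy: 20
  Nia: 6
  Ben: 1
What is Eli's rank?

8.5

Sorted (ascending): 1, 1, 3, 6, 6, 8, 11, 16, 16, 20, 23
The 2 values of 1 occupy positions 1–2 → average rank (1+2)/2 = 1.5.
The 2 values of 6 occupy positions 4–5 → average rank (4+5)/2 = 4.5.
The 2 values of 16 occupy positions 8–9 → average rank (8+9)/2 = 8.5.
Eli has value 16 → rank 8.5.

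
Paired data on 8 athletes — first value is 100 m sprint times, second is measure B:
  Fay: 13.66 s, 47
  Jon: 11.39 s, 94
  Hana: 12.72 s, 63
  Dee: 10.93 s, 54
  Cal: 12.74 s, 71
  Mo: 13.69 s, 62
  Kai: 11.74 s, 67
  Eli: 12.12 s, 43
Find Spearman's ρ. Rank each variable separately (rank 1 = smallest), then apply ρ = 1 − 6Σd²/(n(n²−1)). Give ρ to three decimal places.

-0.190

Ranks of variable 1: 7, 2, 5, 1, 6, 8, 3, 4
Ranks of variable 2: 2, 8, 5, 3, 7, 4, 6, 1
d = r₁ − r₂: 5, -6, 0, -2, -1, 4, -3, 3
d²: 25, 36, 0, 4, 1, 16, 9, 9; Σd² = 100
ρ = 1 − 6·100/(8·63) = 1 − 600/504 = -0.190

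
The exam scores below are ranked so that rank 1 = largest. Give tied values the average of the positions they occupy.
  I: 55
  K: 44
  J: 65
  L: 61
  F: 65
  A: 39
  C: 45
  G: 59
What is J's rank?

1.5

Sorted (descending): 65, 65, 61, 59, 55, 45, 44, 39
The 2 values of 65 occupy positions 1–2 → average rank (1+2)/2 = 1.5.
J has value 65 → rank 1.5.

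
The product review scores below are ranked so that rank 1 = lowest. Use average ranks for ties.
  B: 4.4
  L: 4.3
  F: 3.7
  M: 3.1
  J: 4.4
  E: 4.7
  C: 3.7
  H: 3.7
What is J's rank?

6.5

Sorted (ascending): 3.1, 3.7, 3.7, 3.7, 4.3, 4.4, 4.4, 4.7
The 3 values of 3.7 occupy positions 2–4 → average rank 3.
The 2 values of 4.4 occupy positions 6–7 → average rank (6+7)/2 = 6.5.
J has value 4.4 → rank 6.5.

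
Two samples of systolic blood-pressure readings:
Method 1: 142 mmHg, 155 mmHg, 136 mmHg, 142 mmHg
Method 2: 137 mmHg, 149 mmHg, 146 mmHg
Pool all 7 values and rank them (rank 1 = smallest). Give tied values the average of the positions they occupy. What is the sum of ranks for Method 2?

Sorted (ascending): 136, 137, 142, 142, 146, 149, 155
The 2 values of 142 occupy positions 3–4 → average rank (3+4)/2 = 3.5.
Method 2 values → pooled ranks: 137→2, 149→6, 146→5
Rank sum = 2 + 6 + 5 = 13

13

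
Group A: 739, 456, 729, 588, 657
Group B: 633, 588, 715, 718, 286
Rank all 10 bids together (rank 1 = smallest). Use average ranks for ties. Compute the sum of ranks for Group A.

Sorted (ascending): 286, 456, 588, 588, 633, 657, 715, 718, 729, 739
The 2 values of 588 occupy positions 3–4 → average rank (3+4)/2 = 3.5.
Group A values → pooled ranks: 739→10, 456→2, 729→9, 588→3.5, 657→6
Rank sum = 10 + 2 + 9 + 3.5 + 6 = 30.5

30.5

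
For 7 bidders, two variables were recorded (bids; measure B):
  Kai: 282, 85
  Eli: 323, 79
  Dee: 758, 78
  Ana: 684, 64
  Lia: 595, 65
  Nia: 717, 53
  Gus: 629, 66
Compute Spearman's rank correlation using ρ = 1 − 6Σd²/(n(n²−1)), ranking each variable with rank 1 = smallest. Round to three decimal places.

-0.607

Ranks of variable 1: 1, 2, 7, 5, 3, 6, 4
Ranks of variable 2: 7, 6, 5, 2, 3, 1, 4
d = r₁ − r₂: -6, -4, 2, 3, 0, 5, 0
d²: 36, 16, 4, 9, 0, 25, 0; Σd² = 90
ρ = 1 − 6·90/(7·48) = 1 − 540/336 = -0.607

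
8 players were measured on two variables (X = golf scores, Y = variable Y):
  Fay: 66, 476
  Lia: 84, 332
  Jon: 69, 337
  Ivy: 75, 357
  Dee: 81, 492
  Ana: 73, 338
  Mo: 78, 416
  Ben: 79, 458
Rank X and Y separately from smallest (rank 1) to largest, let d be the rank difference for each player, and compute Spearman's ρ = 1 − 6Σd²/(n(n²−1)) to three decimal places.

Ranks of variable 1: 1, 8, 2, 4, 7, 3, 5, 6
Ranks of variable 2: 7, 1, 2, 4, 8, 3, 5, 6
d = r₁ − r₂: -6, 7, 0, 0, -1, 0, 0, 0
d²: 36, 49, 0, 0, 1, 0, 0, 0; Σd² = 86
ρ = 1 − 6·86/(8·63) = 1 − 516/504 = -0.024

-0.024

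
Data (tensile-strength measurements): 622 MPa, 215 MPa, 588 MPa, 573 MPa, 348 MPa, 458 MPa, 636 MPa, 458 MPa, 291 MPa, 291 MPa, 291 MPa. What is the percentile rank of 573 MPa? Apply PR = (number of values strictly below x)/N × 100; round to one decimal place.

N = 11.
Strictly below 573: 7. Equal to 573: 1.
PR = 7/11 × 100 = 63.6

63.6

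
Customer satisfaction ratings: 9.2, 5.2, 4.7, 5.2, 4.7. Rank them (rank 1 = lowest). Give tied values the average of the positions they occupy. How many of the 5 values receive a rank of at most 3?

2

Sorted (ascending): 4.7, 4.7, 5.2, 5.2, 9.2
The 2 values of 4.7 occupy positions 1–2 → average rank (1+2)/2 = 1.5.
The 2 values of 5.2 occupy positions 3–4 → average rank (3+4)/2 = 3.5.
Ranks ≤ 3: {1.5, 1.5} → 2 values.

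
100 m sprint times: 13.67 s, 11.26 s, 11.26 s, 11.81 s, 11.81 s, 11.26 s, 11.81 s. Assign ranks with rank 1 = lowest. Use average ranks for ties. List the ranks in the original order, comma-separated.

Sorted (ascending): 11.26, 11.26, 11.26, 11.81, 11.81, 11.81, 13.67
The 3 values of 11.26 occupy positions 1–3 → average rank 2.
The 3 values of 11.81 occupy positions 4–6 → average rank 5.

7, 2, 2, 5, 5, 2, 5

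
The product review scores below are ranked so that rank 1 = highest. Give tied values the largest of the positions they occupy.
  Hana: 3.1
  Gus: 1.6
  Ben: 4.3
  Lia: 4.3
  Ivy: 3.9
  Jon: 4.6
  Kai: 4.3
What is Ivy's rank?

5

Sorted (descending): 4.6, 4.3, 4.3, 4.3, 3.9, 3.1, 1.6
The 3 values of 4.3 occupy positions 2–4 → each gets rank 4.
Ivy has value 3.9 → rank 5.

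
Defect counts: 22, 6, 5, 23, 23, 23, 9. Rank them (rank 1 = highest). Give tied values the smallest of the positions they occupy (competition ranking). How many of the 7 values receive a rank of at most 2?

3

Sorted (descending): 23, 23, 23, 22, 9, 6, 5
The 3 values of 23 occupy positions 1–3 → each gets rank 1.
Ranks ≤ 2: {1, 1, 1} → 3 values.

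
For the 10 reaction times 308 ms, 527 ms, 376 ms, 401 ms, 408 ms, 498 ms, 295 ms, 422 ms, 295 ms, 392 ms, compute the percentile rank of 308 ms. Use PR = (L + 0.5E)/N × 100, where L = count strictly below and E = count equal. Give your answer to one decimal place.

N = 10.
Strictly below 308: 2. Equal to 308: 1.
PR = (2 + 0.5·1)/10 × 100 = 25.0

25.0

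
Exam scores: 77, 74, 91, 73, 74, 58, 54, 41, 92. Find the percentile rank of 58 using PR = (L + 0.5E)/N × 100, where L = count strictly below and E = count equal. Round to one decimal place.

N = 9.
Strictly below 58: 2. Equal to 58: 1.
PR = (2 + 0.5·1)/9 × 100 = 27.8

27.8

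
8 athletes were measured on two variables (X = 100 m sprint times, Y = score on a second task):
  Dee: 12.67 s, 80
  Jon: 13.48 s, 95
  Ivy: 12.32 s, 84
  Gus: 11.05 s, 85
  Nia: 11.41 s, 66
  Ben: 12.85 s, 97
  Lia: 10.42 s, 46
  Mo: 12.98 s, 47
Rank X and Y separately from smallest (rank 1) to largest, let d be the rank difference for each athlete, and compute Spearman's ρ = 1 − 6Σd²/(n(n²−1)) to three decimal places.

0.429

Ranks of variable 1: 5, 8, 4, 2, 3, 6, 1, 7
Ranks of variable 2: 4, 7, 5, 6, 3, 8, 1, 2
d = r₁ − r₂: 1, 1, -1, -4, 0, -2, 0, 5
d²: 1, 1, 1, 16, 0, 4, 0, 25; Σd² = 48
ρ = 1 − 6·48/(8·63) = 1 − 288/504 = 0.429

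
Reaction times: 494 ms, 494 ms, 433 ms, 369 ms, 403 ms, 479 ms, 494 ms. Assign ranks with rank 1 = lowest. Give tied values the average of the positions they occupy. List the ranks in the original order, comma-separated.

6, 6, 3, 1, 2, 4, 6

Sorted (ascending): 369, 403, 433, 479, 494, 494, 494
The 3 values of 494 occupy positions 5–7 → average rank 6.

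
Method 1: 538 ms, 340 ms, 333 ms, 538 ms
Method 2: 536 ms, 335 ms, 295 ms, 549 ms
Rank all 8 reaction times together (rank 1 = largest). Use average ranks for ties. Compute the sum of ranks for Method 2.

19

Sorted (descending): 549, 538, 538, 536, 340, 335, 333, 295
The 2 values of 538 occupy positions 2–3 → average rank (2+3)/2 = 2.5.
Method 2 values → pooled ranks: 536→4, 335→6, 295→8, 549→1
Rank sum = 4 + 6 + 8 + 1 = 19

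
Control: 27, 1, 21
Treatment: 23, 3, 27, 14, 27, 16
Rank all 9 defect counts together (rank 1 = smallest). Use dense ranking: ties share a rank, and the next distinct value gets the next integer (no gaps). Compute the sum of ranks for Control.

Sorted (ascending): 1, 3, 14, 16, 21, 23, 27, 27, 27
The 3 values of 27 share dense rank 7.
Remaining distinct values take the next consecutive integers.
Control values → pooled ranks: 27→7, 1→1, 21→5
Rank sum = 7 + 1 + 5 = 13

13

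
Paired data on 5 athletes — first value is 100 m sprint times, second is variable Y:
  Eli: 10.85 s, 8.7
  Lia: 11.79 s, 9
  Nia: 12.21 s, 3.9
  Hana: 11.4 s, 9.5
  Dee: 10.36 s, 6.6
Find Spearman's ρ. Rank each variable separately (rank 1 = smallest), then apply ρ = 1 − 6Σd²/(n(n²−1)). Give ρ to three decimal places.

Ranks of variable 1: 2, 4, 5, 3, 1
Ranks of variable 2: 3, 4, 1, 5, 2
d = r₁ − r₂: -1, 0, 4, -2, -1
d²: 1, 0, 16, 4, 1; Σd² = 22
ρ = 1 − 6·22/(5·24) = 1 − 132/120 = -0.100

-0.100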